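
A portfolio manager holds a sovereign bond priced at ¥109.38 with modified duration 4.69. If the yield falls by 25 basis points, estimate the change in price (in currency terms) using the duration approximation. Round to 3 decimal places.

+¥1.282

Duration approximation: ΔP/P ≈ -D_mod · Δy = -4.69 × (-0.0025) = +0.011725.
ΔP ≈ 109.38 × (+0.011725) = +1.2824805.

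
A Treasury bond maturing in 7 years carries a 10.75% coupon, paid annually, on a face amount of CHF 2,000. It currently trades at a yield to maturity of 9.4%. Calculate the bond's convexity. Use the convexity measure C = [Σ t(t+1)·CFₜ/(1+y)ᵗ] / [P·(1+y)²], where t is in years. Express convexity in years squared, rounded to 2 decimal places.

With y = 0.094:
  t   CF        PV=CF/(1+0.094)^t    t·PV        t(t+1)·PV
  1       215.00       196.5265       196.5265         393.0530
  2       215.00       179.6403       359.2806       1,077.8419
  3       215.00       164.2050       492.6151       1,970.4605
  4       215.00       150.0960       600.3841       3,001.9204
  5       215.00       137.1993       685.9964       4,115.9786
  6       215.00       125.4107       752.4641       5,267.2486
  7     2,215.00     1,181.0070     8,267.0491      66,136.3927
  Σ                  2,134.0849    11,354.3160      81,962.8958
P = 2,134.0849.
Convexity = Σ t(t+1)·PV / [P·(1+y)²] = 81,962.8958 / (2,134.0849 × 1.196836) = 32.09009.

32.09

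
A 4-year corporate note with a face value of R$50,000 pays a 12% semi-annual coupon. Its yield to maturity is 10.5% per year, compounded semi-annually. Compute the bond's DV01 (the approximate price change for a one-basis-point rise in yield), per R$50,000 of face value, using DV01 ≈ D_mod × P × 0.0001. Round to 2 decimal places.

Periodic yield y = 0.0525.
  t   CF        PV=CF/(1+0.0525)^t    t·PV
  1     3,000.00     2,850.3563     2,850.3563
  2     3,000.00     2,708.1770     5,416.3540
  3     3,000.00     2,573.0898     7,719.2694
  4     3,000.00     2,444.7409     9,778.9636
  5     3,000.00     2,322.7942    11,613.9710
  6     3,000.00     2,206.9304    13,241.5821
  7     3,000.00     2,096.8459    14,677.9216
  8    53,000.00    35,196.4639   281,571.7114
  Σ                 52,399.3984   346,870.1293
P = 52,399.3984; D_Mac = 6.61973 half-year periods = 3.30987 yrs; D_mod = 3.14477 yrs.
DV01 ≈ 3.14477 × 52,399.3984 × 0.0001 = 16.478391.

R$16.48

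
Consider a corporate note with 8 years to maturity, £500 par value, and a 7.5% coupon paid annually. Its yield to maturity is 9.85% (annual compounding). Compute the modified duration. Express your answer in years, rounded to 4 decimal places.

5.6112 years

Periodic yield y = 0.0985. First find Macaulay duration:
  t   CF        PV=CF/(1+0.0985)^t    t·PV
  1        37.50        34.1375        34.1375
  2        37.50        31.0764        62.1529
  3        37.50        28.2899        84.8696
  4        37.50        25.7532       103.0128
  5        37.50        23.4440       117.2198
  6        37.50        21.3418       128.0508
  7        37.50        19.4281       135.9969
  8       537.50       253.5000     2,028.0001
  Σ                    436.9708     2,693.4402
P = 436.9708; Macaulay duration = 2,693.4402 / 436.9708 = 6.16389 years.
Modified duration = D_Mac / (1 + y) = 6.16389 / 1.0985 = 5.61119 years.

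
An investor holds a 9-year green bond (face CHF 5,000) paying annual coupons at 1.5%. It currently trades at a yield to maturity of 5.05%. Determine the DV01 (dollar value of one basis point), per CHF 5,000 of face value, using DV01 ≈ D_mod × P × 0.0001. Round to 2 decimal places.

Periodic yield y = 0.0505.
  t   CF        PV=CF/(1+0.0505)^t    t·PV
  1        75.00        71.3946        71.3946
  2        75.00        67.9625       135.9249
  3        75.00        64.6954       194.0861
  4        75.00        61.5853       246.3412
  5        75.00        58.6247       293.1237
  6        75.00        55.8065       334.8391
  7        75.00        53.1238       371.8664
  8        75.00        50.5700       404.5599
  9     5,075.00     3,257.4033    29,316.6300
  Σ                  3,741.1660    31,368.7658
P = 3,741.1660; D_Mac = 8.38476 yrs; D_mod = 7.98168 yrs.
DV01 ≈ 7.98168 × 3,741.1660 × 0.0001 = 2.986080.

CHF 2.99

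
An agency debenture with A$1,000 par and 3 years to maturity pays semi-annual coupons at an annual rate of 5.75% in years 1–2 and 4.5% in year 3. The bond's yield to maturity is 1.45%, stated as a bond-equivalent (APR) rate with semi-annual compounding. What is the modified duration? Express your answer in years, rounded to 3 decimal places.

2.792 years

Periodic yield y = 0.00725. First find Macaulay duration:
  t   CF        PV=CF/(1+0.00725)^t    t·PV
  1        28.75        28.5431        28.5431
  2        28.75        28.3376        56.6752
  3        28.75        28.1336        84.4009
  4        28.75        27.9311       111.7246
  5        22.50        21.7018       108.5091
  6     1,022.50       979.1284     5,874.7706
  Σ                  1,113.7757     6,264.6235
P = 1,113.7757; Macaulay duration = 6,264.6235 / 1,113.7757 = 5.62467 half-year periods = 2.81234 years.
Modified duration = D_Mac / (1 + y) = 2.81234 / 1.00725 = 2.79209 years.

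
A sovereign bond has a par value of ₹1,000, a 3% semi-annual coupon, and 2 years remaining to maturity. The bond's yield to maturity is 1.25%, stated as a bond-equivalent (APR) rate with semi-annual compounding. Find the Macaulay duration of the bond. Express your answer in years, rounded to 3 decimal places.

1.957 years

Periodic yield y = 0.00625. Discount each cash flow and weight by its period:
  t   CF        PV=CF/(1+0.00625)^t    t·PV
  1        15.00        14.9068        14.9068
  2        15.00        14.8142        29.6285
  3        15.00        14.7222        44.1667
  4     1,015.00       990.0166     3,960.0663
  Σ                  1,034.4599     4,048.7683
Price P = Σ PV = 1,034.4599.
Macaulay duration = Σ(t·PV) / P = 4,048.7683 / 1,034.4599 = 3.91390 half-year periods.
In years: 3.91390 / 2 = 1.95695 years.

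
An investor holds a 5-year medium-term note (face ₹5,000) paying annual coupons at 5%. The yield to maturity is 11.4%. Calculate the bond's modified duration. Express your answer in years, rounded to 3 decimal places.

Periodic yield y = 0.114. First find Macaulay duration:
  t   CF        PV=CF/(1+0.114)^t    t·PV
  1       250.00       224.4165       224.4165
  2       250.00       201.4511       402.9022
  3       250.00       180.8358       542.5074
  4       250.00       162.3302       649.3207
  5     5,250.00     3,060.0840    15,300.4200
  Σ                  3,829.1176    17,119.5669
P = 3,829.1176; Macaulay duration = 17,119.5669 / 3,829.1176 = 4.47089 years.
Modified duration = D_Mac / (1 + y) = 4.47089 / 1.114 = 4.01337 years.

4.013 years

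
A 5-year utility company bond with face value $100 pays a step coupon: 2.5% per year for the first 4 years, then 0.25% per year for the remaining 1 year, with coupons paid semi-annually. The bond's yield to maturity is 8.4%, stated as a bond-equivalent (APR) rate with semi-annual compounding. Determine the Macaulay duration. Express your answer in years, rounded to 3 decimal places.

4.680 years

Periodic yield y = 0.042. Discount each cash flow and weight by its period:
  t   CF        PV=CF/(1+0.042)^t    t·PV
  1        1.250         1.1996         1.1996
  2        1.250         1.1513         2.3025
  3        1.250         1.1049         3.3146
  4        1.250         1.0603         4.2413
  5        1.250         1.0176         5.0879
  6        1.250         0.9766         5.8594
  7        1.250         0.9372         6.5605
  8        1.250         0.8994         7.1955
  9        0.125         0.0863         0.7769
  10     100.125        66.3537       663.5373
  Σ                     74.7869       700.0754
Price P = Σ PV = 74.7869.
Macaulay duration = Σ(t·PV) / P = 700.0754 / 74.7869 = 9.36094 half-year periods.
In years: 9.36094 / 2 = 4.68047 years.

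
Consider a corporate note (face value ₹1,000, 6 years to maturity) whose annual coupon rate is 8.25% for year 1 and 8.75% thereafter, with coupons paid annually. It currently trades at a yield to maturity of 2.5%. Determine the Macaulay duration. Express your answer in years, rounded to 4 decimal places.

Periodic yield y = 0.025. Discount each cash flow and weight by its year:
  t   CF        PV=CF/(1+0.025)^t    t·PV
  1        82.50        80.4878        80.4878
  2        87.50        83.2838       166.5675
  3        87.50        81.2524       243.7573
  4        87.50        79.2707       317.0827
  5        87.50        77.3373       386.6863
  6     1,087.50       937.7478     5,626.4871
  Σ                  1,339.3798     6,821.0687
Price P = Σ PV = 1,339.3798.
Macaulay duration = Σ(t·PV) / P = 6,821.0687 / 1,339.3798 = 5.09271 years.

5.0927 years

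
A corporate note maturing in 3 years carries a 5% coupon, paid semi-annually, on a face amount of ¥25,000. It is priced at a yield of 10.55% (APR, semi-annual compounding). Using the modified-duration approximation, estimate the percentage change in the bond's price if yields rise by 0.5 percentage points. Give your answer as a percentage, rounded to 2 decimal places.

-1.33%

Periodic yield y = 0.05275. Modified duration first:
  t   CF        PV=CF/(1+0.05275)^t    t·PV
  1       625.00       593.6832       593.6832
  2       625.00       563.9356     1,127.8712
  3       625.00       535.6786     1,607.0357
  4       625.00       508.8374     2,035.3496
  5       625.00       483.3411     2,416.7057
  6    25,625.00    18,824.0199   112,944.1195
  Σ                 21,509.4958   120,724.7649
P = 21,509.4958; D_Mac = 5.61263 half-year periods = 2.80631 yrs; D_mod = 2.80631/(1+0.05275) = 2.66570 yrs.
ΔP/P ≈ -D_mod · Δy = -2.66570 × (+0.005) = -0.013328 = -1.3328%.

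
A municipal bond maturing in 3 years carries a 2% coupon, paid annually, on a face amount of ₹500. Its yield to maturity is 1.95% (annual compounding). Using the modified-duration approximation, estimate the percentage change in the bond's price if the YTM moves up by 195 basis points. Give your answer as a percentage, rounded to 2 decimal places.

Periodic yield y = 0.0195. Modified duration first:
  t   CF        PV=CF/(1+0.0195)^t    t·PV
  1        10.00         9.8087         9.8087
  2        10.00         9.6211        19.2422
  3       510.00       481.2918     1,443.8755
  Σ                    500.7217     1,472.9264
P = 500.7217; D_Mac = 2.94161 yrs; D_mod = 2.94161/(1+0.0195) = 2.88534 yrs.
ΔP/P ≈ -D_mod · Δy = -2.88534 × (+0.0195) = -0.056264 = -5.6264%.

-5.63%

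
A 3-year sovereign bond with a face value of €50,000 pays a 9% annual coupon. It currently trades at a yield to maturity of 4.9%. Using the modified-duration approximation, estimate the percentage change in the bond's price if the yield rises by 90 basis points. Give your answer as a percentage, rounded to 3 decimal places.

-2.378%

Periodic yield y = 0.049. Modified duration first:
  t   CF        PV=CF/(1+0.049)^t    t·PV
  1     4,500.00     4,289.7998     4,289.7998
  2     4,500.00     4,089.4183     8,178.8366
  3    54,500.00    47,213.9176   141,641.7528
  Σ                 55,593.1357   154,110.3892
P = 55,593.1357; D_Mac = 2.77211 yrs; D_mod = 2.77211/(1+0.049) = 2.64262 yrs.
ΔP/P ≈ -D_mod · Δy = -2.64262 × (+0.009) = -0.023784 = -2.3784%.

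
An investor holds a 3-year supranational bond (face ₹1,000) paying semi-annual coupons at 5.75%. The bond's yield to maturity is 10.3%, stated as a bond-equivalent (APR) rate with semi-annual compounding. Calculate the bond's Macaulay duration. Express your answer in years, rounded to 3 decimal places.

2.783 years

Periodic yield y = 0.0515. Discount each cash flow and weight by its period:
  t   CF        PV=CF/(1+0.0515)^t    t·PV
  1        28.75        27.3419        27.3419
  2        28.75        26.0028        52.0055
  3        28.75        24.7292        74.1876
  4        28.75        23.5180        94.0721
  5        28.75        22.3662       111.8308
  6     1,028.75       761.1218     4,566.7311
  Σ                    885.0799     4,926.1689
Price P = Σ PV = 885.0799.
Macaulay duration = Σ(t·PV) / P = 4,926.1689 / 885.0799 = 5.56579 half-year periods.
In years: 5.56579 / 2 = 2.78290 years.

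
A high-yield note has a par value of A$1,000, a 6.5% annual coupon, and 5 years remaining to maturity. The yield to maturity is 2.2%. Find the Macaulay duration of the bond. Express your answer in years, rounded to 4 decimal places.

Periodic yield y = 0.022. Discount each cash flow and weight by its year:
  t   CF        PV=CF/(1+0.022)^t    t·PV
  1        65.00        63.6008        63.6008
  2        65.00        62.2317       124.4634
  3        65.00        60.8921       182.6762
  4        65.00        59.5813       238.3251
  5     1,065.00       955.2018     4,776.0090
  Σ                  1,201.5076     5,385.0744
Price P = Σ PV = 1,201.5076.
Macaulay duration = Σ(t·PV) / P = 5,385.0744 / 1,201.5076 = 4.48193 years.

4.4819 years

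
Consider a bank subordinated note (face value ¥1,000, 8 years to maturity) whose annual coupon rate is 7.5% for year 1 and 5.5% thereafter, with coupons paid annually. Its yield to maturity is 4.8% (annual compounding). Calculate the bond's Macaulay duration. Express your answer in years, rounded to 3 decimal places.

6.614 years

Periodic yield y = 0.048. Discount each cash flow and weight by its year:
  t   CF        PV=CF/(1+0.048)^t    t·PV
  1        75.00        71.5649        71.5649
  2        55.00        50.0772       100.1544
  3        55.00        47.7836       143.3508
  4        55.00        45.5950       182.3801
  5        55.00        43.5067       217.5336
  6        55.00        41.5140       249.0842
  7        55.00        39.6126       277.2884
  8     1,055.00       725.0404     5,800.3231
  Σ                  1,064.6945     7,041.6796
Price P = Σ PV = 1,064.6945.
Macaulay duration = Σ(t·PV) / P = 7,041.6796 / 1,064.6945 = 6.61380 years.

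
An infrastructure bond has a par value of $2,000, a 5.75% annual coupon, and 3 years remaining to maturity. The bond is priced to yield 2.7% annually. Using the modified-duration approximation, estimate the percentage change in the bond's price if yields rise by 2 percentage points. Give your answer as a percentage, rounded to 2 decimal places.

Periodic yield y = 0.027. Modified duration first:
  t   CF        PV=CF/(1+0.027)^t    t·PV
  1       115.00       111.9766       111.9766
  2       115.00       109.0327       218.0655
  3     2,115.00     1,952.5360     5,857.6079
  Σ                  2,173.5453     6,187.6500
P = 2,173.5453; D_Mac = 2.84680 yrs; D_mod = 2.84680/(1+0.027) = 2.77196 yrs.
ΔP/P ≈ -D_mod · Δy = -2.77196 × (+0.02) = -0.055439 = -5.5439%.

-5.54%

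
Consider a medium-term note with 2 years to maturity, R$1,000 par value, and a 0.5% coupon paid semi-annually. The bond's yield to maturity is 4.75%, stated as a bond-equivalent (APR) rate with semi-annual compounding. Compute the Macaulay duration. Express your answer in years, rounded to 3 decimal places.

Periodic yield y = 0.02375. Discount each cash flow and weight by its period:
  t   CF        PV=CF/(1+0.02375)^t    t·PV
  1         2.50         2.4420         2.4420
  2         2.50         2.3854         4.7707
  3         2.50         2.3300         6.9900
  4     1,002.50       912.6594     3,650.6375
  Σ                    919.8167     3,664.8403
Price P = Σ PV = 919.8167.
Macaulay duration = Σ(t·PV) / P = 3,664.8403 / 919.8167 = 3.98432 half-year periods.
In years: 3.98432 / 2 = 1.99216 years.

1.992 years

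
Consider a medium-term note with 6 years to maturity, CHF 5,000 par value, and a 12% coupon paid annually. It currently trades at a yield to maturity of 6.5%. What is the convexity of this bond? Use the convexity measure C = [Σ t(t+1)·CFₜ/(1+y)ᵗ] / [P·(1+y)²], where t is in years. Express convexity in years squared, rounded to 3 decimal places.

27.004

With y = 0.065:
  t   CF        PV=CF/(1+0.065)^t    t·PV        t(t+1)·PV
  1       600.00       563.3803       563.3803       1,126.7606
  2       600.00       528.9956     1,057.9911       3,173.9734
  3       600.00       496.7095     1,490.1284       5,960.5135
  4       600.00       466.3939     1,865.5754       9,327.8771
  5       600.00       437.9285     2,189.6425      13,137.8551
  6     5,600.00     3,837.8711    23,027.2264     161,190.5847
  Σ                  6,331.2787    30,193.9441     193,917.5643
P = 6,331.2787.
Convexity = Σ t(t+1)·PV / [P·(1+y)²] = 193,917.5643 / (6,331.2787 × 1.134225) = 27.00390.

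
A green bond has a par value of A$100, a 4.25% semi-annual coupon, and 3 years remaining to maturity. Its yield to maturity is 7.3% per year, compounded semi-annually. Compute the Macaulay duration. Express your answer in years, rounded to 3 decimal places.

2.840 years

Periodic yield y = 0.0365. Discount each cash flow and weight by its period:
  t   CF        PV=CF/(1+0.0365)^t    t·PV
  1        2.125         2.0502         2.0502
  2        2.125         1.9780         3.9559
  3        2.125         1.9083         5.7250
  4        2.125         1.8411         7.3645
  5        2.125         1.7763         8.8814
  6      102.125        82.3600       494.1599
  Σ                     91.9138       522.1368
Price P = Σ PV = 91.9138.
Macaulay duration = Σ(t·PV) / P = 522.1368 / 91.9138 = 5.68072 half-year periods.
In years: 5.68072 / 2 = 2.84036 years.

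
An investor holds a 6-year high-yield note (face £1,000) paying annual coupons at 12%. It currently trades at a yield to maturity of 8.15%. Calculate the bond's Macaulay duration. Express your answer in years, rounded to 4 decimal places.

Periodic yield y = 0.0815. Discount each cash flow and weight by its year:
  t   CF        PV=CF/(1+0.0815)^t    t·PV
  1       120.00       110.9570       110.9570
  2       120.00       102.5955       205.1909
  3       120.00        94.8641       284.5922
  4       120.00        87.7153       350.8610
  5       120.00        81.1052       405.5259
  6     1,120.00       699.9369     4,199.6213
  Σ                  1,177.1739     5,556.7484
Price P = Σ PV = 1,177.1739.
Macaulay duration = Σ(t·PV) / P = 5,556.7484 / 1,177.1739 = 4.72041 years.

4.7204 years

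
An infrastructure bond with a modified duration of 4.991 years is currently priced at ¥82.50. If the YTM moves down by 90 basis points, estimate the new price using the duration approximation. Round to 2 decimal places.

¥86.21

Duration approximation: ΔP/P ≈ -D_mod · Δy = -4.991 × (-0.009) = +0.044919.
New price ≈ 82.50 × (1 + 0.044919) = 86.2058175.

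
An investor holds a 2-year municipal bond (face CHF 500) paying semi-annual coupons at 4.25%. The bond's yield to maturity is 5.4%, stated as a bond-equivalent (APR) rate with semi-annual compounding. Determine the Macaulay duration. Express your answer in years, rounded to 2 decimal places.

Periodic yield y = 0.027. Discount each cash flow and weight by its period:
  t   CF        PV=CF/(1+0.027)^t    t·PV
  1       10.625        10.3457        10.3457
  2       10.625        10.0737        20.1474
  3       10.625         9.8088        29.4265
  4      510.625       459.0080     1,836.0322
  Σ                    489.2362     1,895.9517
Price P = Σ PV = 489.2362.
Macaulay duration = Σ(t·PV) / P = 1,895.9517 / 489.2362 = 3.87533 half-year periods.
In years: 3.87533 / 2 = 1.93766 years.

1.94 years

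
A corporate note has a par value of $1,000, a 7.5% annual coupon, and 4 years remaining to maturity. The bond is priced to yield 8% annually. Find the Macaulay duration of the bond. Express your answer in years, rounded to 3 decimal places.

3.597 years

Periodic yield y = 0.08. Discount each cash flow and weight by its year:
  t   CF        PV=CF/(1+0.08)^t    t·PV
  1        75.00        69.4444        69.4444
  2        75.00        64.3004       128.6008
  3        75.00        59.5374       178.6123
  4     1,075.00       790.1571     3,160.6284
  Σ                    983.4394     3,537.2859
Price P = Σ PV = 983.4394.
Macaulay duration = Σ(t·PV) / P = 3,537.2859 / 983.4394 = 3.59685 years.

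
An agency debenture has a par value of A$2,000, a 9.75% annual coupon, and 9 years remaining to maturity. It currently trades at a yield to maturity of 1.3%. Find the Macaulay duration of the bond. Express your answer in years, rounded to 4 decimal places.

Periodic yield y = 0.013. Discount each cash flow and weight by its year:
  t   CF        PV=CF/(1+0.013)^t    t·PV
  1       195.00       192.4975       192.4975
  2       195.00       190.0272       380.0544
  3       195.00       187.5885       562.7656
  4       195.00       185.1812       740.7247
  5       195.00       182.8047       914.0236
  6       195.00       180.4587     1,082.7525
  7       195.00       178.1429     1,247.0002
  8       195.00       175.8568     1,406.8540
  9     2,195.00     1,954.1123    17,587.0106
  Σ                  3,426.6698    24,113.6831
Price P = Σ PV = 3,426.6698.
Macaulay duration = Σ(t·PV) / P = 24,113.6831 / 3,426.6698 = 7.03706 years.

7.0371 years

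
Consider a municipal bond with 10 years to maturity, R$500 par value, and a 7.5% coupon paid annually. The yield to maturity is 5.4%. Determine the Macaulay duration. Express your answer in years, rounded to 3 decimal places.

Periodic yield y = 0.054. Discount each cash flow and weight by its year:
  t   CF        PV=CF/(1+0.054)^t    t·PV
  1        37.50        35.5787        35.5787
  2        37.50        33.7559        67.5119
  3        37.50        32.0265        96.0795
  4        37.50        30.3857       121.5427
  5        37.50        28.8289       144.1445
  6        37.50        27.3519       164.1114
  7        37.50        25.9506       181.6540
  8        37.50        24.6210       196.9683
  9        37.50        23.3596       210.2366
  10      537.50       317.6672     3,176.6719
  Σ                    579.5261     4,394.4996
Price P = Σ PV = 579.5261.
Macaulay duration = Σ(t·PV) / P = 4,394.4996 / 579.5261 = 7.58292 years.

7.583 years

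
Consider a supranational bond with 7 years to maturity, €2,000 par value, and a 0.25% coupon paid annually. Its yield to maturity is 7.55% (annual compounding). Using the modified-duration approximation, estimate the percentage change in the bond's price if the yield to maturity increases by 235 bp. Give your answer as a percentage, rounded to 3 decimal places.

Periodic yield y = 0.0755. Modified duration first:
  t   CF        PV=CF/(1+0.0755)^t    t·PV
  1         5.00         4.6490         4.6490
  2         5.00         4.3226         8.6453
  3         5.00         4.0192        12.0576
  4         5.00         3.7370        14.9482
  5         5.00         3.4747        17.3735
  6         5.00         3.2308        19.3847
  7     2,005.00     1,204.5962     8,432.1731
  Σ                  1,228.0295     8,509.2314
P = 1,228.0295; D_Mac = 6.92917 yrs; D_mod = 6.92917/(1+0.0755) = 6.44275 yrs.
ΔP/P ≈ -D_mod · Δy = -6.44275 × (+0.0235) = -0.151405 = -15.1405%.

-15.140%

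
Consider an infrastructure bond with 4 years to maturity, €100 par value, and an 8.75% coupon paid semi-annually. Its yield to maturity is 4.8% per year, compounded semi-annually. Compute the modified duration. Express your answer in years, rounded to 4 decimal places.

3.4181 years

Periodic yield y = 0.024. First find Macaulay duration:
  t   CF        PV=CF/(1+0.024)^t    t·PV
  1        4.375         4.2725         4.2725
  2        4.375         4.1723         8.3447
  3        4.375         4.0745        12.2236
  4        4.375         3.9790        15.9162
  5        4.375         3.8858        19.4289
  6        4.375         3.7947        22.7682
  7        4.375         3.7058        25.9404
  8      104.375        86.3370       690.6958
  Σ                    114.2216       799.5902
P = 114.2216; Macaulay duration = 799.5902 / 114.2216 = 7.00034 half-year periods = 3.50017 years.
Modified duration = D_Mac / (1 + y) = 3.50017 / 1.024 = 3.41814 years.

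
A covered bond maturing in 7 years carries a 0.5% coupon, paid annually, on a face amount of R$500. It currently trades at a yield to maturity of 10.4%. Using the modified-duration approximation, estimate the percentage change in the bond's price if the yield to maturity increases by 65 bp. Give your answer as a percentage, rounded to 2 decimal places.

Periodic yield y = 0.104. Modified duration first:
  t   CF        PV=CF/(1+0.104)^t    t·PV
  1         2.50         2.2645         2.2645
  2         2.50         2.0512         4.1023
  3         2.50         1.8579         5.5738
  4         2.50         1.6829         6.7317
  5         2.50         1.5244         7.6219
  6         2.50         1.3808         8.2847
  7       502.50       251.3926     1,759.7485
  Σ                    262.1543     1,794.3274
P = 262.1543; D_Mac = 6.84455 yrs; D_mod = 6.84455/(1+0.104) = 6.19977 yrs.
ΔP/P ≈ -D_mod · Δy = -6.19977 × (+0.0065) = -0.040299 = -4.0299%.

-4.03%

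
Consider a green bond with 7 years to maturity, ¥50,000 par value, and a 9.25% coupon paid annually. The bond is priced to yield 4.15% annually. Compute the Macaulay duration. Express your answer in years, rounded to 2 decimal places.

5.66 years

Periodic yield y = 0.0415. Discount each cash flow and weight by its year:
  t   CF        PV=CF/(1+0.0415)^t    t·PV
  1     4,625.00     4,440.7105     4,440.7105
  2     4,625.00     4,263.7643     8,527.5286
  3     4,625.00     4,093.8687    12,281.6062
  4     4,625.00     3,930.7429    15,722.9716
  5     4,625.00     3,774.1171    18,870.5853
  6     4,625.00     3,623.7322    21,742.3930
  7    54,625.00    41,093.8215   287,656.7504
  Σ                 65,220.7572   369,242.5457
Price P = Σ PV = 65,220.7572.
Macaulay duration = Σ(t·PV) / P = 369,242.5457 / 65,220.7572 = 5.66143 years.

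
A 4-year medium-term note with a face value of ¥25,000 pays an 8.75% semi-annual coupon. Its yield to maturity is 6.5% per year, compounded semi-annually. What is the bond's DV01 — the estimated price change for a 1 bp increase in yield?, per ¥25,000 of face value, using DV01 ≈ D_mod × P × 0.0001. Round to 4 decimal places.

Periodic yield y = 0.0325.
  t   CF        PV=CF/(1+0.0325)^t    t·PV
  1     1,093.75     1,059.3220     1,059.3220
  2     1,093.75     1,025.9778     2,051.9555
  3     1,093.75       993.6831     2,981.0492
  4     1,093.75       962.4049     3,849.6196
  5     1,093.75       932.1113     4,660.5564
  6     1,093.75       902.7712     5,416.6273
  7     1,093.75       874.3547     6,120.4828
  8    26,093.75    20,203.0070   161,624.0561
  Σ                 26,953.6319   187,763.6689
P = 26,953.6319; D_Mac = 6.96617 half-year periods = 3.48309 yrs; D_mod = 3.37345 yrs.
DV01 ≈ 3.37345 × 26,953.6319 × 0.0001 = 9.092672.

¥9.0927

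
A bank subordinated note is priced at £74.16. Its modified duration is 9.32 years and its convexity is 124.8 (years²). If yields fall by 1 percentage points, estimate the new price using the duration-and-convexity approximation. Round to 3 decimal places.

Duration effect: -D_mod·Δy = -9.32 × (-0.01) = +0.093200
Convexity effect: ½·C·(Δy)² = 0.5 × 124.8 × (-0.01)² = +0.0062400
ΔP/P ≈ +0.093200 + 0.0062400 = +0.099440
New price ≈ 74.16 × (1 + 0.099440) = 81.5344704.

£81.534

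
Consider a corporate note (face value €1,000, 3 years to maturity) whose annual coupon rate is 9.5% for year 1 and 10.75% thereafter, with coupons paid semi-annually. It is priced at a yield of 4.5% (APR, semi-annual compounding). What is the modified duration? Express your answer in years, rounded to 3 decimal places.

Periodic yield y = 0.0225. First find Macaulay duration:
  t   CF        PV=CF/(1+0.0225)^t    t·PV
  1        47.50        46.4548        46.4548
  2        47.50        45.4325        90.8651
  3        53.75        50.2792       150.8377
  4        53.75        49.1728       196.6913
  5        53.75        48.0908       240.4539
  6     1,053.75       922.0568     5,532.3410
  Σ                  1,161.4870     6,257.6437
P = 1,161.4870; Macaulay duration = 6,257.6437 / 1,161.4870 = 5.38761 half-year periods = 2.69381 years.
Modified duration = D_Mac / (1 + y) = 2.69381 / 1.0225 = 2.63453 years.

2.635 years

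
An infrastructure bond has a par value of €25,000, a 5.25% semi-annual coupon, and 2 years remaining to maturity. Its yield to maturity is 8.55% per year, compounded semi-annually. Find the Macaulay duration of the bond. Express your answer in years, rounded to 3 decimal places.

Periodic yield y = 0.04275. Discount each cash flow and weight by its period:
  t   CF        PV=CF/(1+0.04275)^t    t·PV
  1       656.25       629.3455       629.3455
  2       656.25       603.5440     1,207.0880
  3       656.25       578.8003     1,736.4008
  4    25,656.25    21,700.6321    86,802.5285
  Σ                 23,512.3218    90,375.3627
Price P = Σ PV = 23,512.3218.
Macaulay duration = Σ(t·PV) / P = 90,375.3627 / 23,512.3218 = 3.84374 half-year periods.
In years: 3.84374 / 2 = 1.92187 years.

1.922 years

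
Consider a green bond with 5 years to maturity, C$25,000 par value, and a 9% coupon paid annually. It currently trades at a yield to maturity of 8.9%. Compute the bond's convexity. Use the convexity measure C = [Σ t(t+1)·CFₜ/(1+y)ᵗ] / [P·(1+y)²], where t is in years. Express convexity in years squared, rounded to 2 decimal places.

20.23

With y = 0.089:
  t   CF        PV=CF/(1+0.089)^t    t·PV        t(t+1)·PV
  1     2,250.00     2,066.1157     2,066.1157       4,132.2314
  2     2,250.00     1,897.2596     3,794.5192      11,383.5576
  3     2,250.00     1,742.2035     5,226.6105      20,906.4419
  4     2,250.00     1,599.8195     6,399.2782      31,996.3910
  5    27,250.00    17,792.0958    88,960.4789     533,762.8734
  Σ                 25,097.4941   106,447.0025     602,181.4952
P = 25,097.4941.
Convexity = Σ t(t+1)·PV / [P·(1+y)²] = 602,181.4952 / (25,097.4941 × 1.185921) = 20.23212.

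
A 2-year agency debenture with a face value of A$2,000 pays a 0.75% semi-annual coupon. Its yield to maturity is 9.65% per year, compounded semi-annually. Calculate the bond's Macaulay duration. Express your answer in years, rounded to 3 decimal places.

Periodic yield y = 0.04825. Discount each cash flow and weight by its period:
  t   CF        PV=CF/(1+0.04825)^t    t·PV
  1         7.50         7.1548         7.1548
  2         7.50         6.8255        13.6509
  3         7.50         6.5113        19.5339
  4     2,007.50     1,662.6318     6,650.5270
  Σ                  1,683.1233     6,690.8665
Price P = Σ PV = 1,683.1233.
Macaulay duration = Σ(t·PV) / P = 6,690.8665 / 1,683.1233 = 3.97527 half-year periods.
In years: 3.97527 / 2 = 1.98763 years.

1.988 years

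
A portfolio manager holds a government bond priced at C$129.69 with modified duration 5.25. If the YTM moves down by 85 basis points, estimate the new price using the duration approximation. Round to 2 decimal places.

C$135.48

Duration approximation: ΔP/P ≈ -D_mod · Δy = -5.25 × (-0.0085) = +0.044625.
New price ≈ 129.69 × (1 + 0.044625) = 135.47741625.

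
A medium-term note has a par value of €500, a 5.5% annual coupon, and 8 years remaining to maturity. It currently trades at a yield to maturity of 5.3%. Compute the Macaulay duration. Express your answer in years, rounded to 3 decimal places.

6.693 years

Periodic yield y = 0.053. Discount each cash flow and weight by its year:
  t   CF        PV=CF/(1+0.053)^t    t·PV
  1        27.50        26.1159        26.1159
  2        27.50        24.8014        49.6028
  3        27.50        23.5531        70.6592
  4        27.50        22.3676        89.4704
  5        27.50        21.2418       106.2089
  6        27.50        20.1726       121.0358
  7        27.50        19.1573       134.1010
  8       527.50       348.9759     2,791.8076
  Σ                    506.3856     3,389.0015
Price P = Σ PV = 506.3856.
Macaulay duration = Σ(t·PV) / P = 3,389.0015 / 506.3856 = 6.69253 years.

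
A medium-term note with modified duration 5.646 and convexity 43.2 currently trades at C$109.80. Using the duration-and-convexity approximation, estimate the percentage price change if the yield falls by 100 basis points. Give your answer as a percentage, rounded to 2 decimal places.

Duration effect: -D_mod·Δy = -5.646 × (-0.01) = +0.056460
Convexity effect: ½·C·(Δy)² = 0.5 × 43.2 × (-0.01)² = +0.0021600
ΔP/P ≈ +0.056460 + 0.0021600 = +0.058620
= +5.8620%.

+5.86%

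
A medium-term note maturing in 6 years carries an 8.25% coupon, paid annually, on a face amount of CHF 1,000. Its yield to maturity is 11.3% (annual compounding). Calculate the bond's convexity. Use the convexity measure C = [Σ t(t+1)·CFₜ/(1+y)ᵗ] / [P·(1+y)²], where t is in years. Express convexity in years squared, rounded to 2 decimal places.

With y = 0.113:
  t   CF        PV=CF/(1+0.113)^t    t·PV        t(t+1)·PV
  1        82.50        74.1240        74.1240         148.2480
  2        82.50        66.5984       133.1967         399.5902
  3        82.50        59.8368       179.5104         718.0418
  4        82.50        53.7617       215.0469       1,075.2347
  5        82.50        48.3034       241.5172       1,449.1034
  6     1,082.50       569.4517     3,416.7104      23,916.9728
  Σ                    872.0761     4,260.1058      27,707.1909
P = 872.0761.
Convexity = Σ t(t+1)·PV / [P·(1+y)²] = 27,707.1909 / (872.0761 × 1.238769) = 25.64766.

25.65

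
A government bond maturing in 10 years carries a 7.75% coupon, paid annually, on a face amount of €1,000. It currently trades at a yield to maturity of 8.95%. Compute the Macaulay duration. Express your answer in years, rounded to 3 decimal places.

Periodic yield y = 0.0895. Discount each cash flow and weight by its year:
  t   CF        PV=CF/(1+0.0895)^t    t·PV
  1        77.50        71.1335        71.1335
  2        77.50        65.2901       130.5802
  3        77.50        59.9266       179.7799
  4        77.50        55.0038       220.0152
  5        77.50        50.4854       252.4268
  6        77.50        46.3381       278.0286
  7        77.50        42.5315       297.7207
  8        77.50        39.0377       312.3013
  9        77.50        35.8308       322.4773
  10    1,077.50       457.2408     4,572.4075
  Σ                    922.8183     6,636.8713
Price P = Σ PV = 922.8183.
Macaulay duration = Σ(t·PV) / P = 6,636.8713 / 922.8183 = 7.19196 years.

7.192 years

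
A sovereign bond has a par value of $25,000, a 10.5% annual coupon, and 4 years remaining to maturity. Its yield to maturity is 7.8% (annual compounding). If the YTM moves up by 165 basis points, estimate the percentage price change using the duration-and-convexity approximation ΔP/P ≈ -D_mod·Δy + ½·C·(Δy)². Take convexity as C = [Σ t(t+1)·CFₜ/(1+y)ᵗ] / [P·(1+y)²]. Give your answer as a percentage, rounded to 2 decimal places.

-5.15%

With y = 0.078:
  t   CF        PV=CF/(1+0.078)^t    t·PV        t(t+1)·PV
  1     2,625.00     2,435.0649     2,435.0649       4,870.1299
  2     2,625.00     2,258.8729     4,517.7457      13,553.2371
  3     2,625.00     2,095.4294     6,286.2881      25,145.1523
  4    27,625.00    20,456.3075    81,825.2300     409,126.1499
  Σ                 27,245.6746    95,064.3287     452,694.6692
P = 27,245.6746; D_Mac = 3.48915 yrs; D_mod = 3.23669 yrs; C = 14.29784.
Duration effect: -3.23669 × (+0.0165) = -0.053405
Convexity effect: 0.5 × 14.29784 × (0.0165)² = +0.0019463
ΔP/P ≈ -0.053405 + 0.0019463 = -0.051459 = -5.1459%.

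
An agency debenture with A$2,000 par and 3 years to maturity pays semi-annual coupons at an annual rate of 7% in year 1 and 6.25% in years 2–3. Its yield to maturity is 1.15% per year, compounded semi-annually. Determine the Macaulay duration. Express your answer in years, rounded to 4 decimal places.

2.7857 years

Periodic yield y = 0.00575. Discount each cash flow and weight by its period:
  t   CF        PV=CF/(1+0.00575)^t    t·PV
  1        70.00        69.5998        69.5998
  2        70.00        69.2019       138.4038
  3        62.50        61.4342       184.3025
  4        62.50        61.0829       244.3317
  5        62.50        60.7337       303.6685
  6     2,062.50     1,992.7541    11,956.5246
  Σ                  2,314.8066    12,896.8309
Price P = Σ PV = 2,314.8066.
Macaulay duration = Σ(t·PV) / P = 12,896.8309 / 2,314.8066 = 5.57145 half-year periods.
In years: 5.57145 / 2 = 2.78573 years.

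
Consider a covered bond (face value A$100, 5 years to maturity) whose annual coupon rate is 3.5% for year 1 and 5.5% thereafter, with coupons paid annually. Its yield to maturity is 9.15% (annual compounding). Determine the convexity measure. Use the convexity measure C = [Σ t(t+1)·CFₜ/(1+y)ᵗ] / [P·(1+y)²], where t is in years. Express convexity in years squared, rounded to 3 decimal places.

22.030

With y = 0.0915:
  t   CF        PV=CF/(1+0.0915)^t    t·PV        t(t+1)·PV
  1         3.50         3.2066         3.2066           6.4132
  2         5.50         4.6165         9.2331          27.6992
  3         5.50         4.2295        12.6886          50.7543
  4         5.50         3.8750        15.4999          77.4993
  5       105.50        68.0979       340.4895       2,042.9372
  Σ                     84.0255       381.1176       2,205.3031
P = 84.0255.
Convexity = Σ t(t+1)·PV / [P·(1+y)²] = 2,205.3031 / (84.0255 × 1.191372) = 22.02975.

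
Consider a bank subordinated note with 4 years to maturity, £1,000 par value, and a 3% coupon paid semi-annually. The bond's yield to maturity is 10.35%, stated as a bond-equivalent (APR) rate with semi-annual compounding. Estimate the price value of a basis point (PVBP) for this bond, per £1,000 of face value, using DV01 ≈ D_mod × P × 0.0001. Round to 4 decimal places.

£0.2734

Periodic yield y = 0.05175.
  t   CF        PV=CF/(1+0.05175)^t    t·PV
  1        15.00        14.2619        14.2619
  2        15.00        13.5602        27.1204
  3        15.00        12.8930        38.6790
  4        15.00        12.2586        49.0344
  5        15.00        11.6554        58.2772
  6        15.00        11.0819        66.4917
  7        15.00        10.5367        73.7567
  8     1,015.00       677.9004     5,423.2030
  Σ                    764.1482     5,750.8244
P = 764.1482; D_Mac = 7.52580 half-year periods = 3.76290 yrs; D_mod = 3.57775 yrs.
DV01 ≈ 3.57775 × 764.1482 × 0.0001 = 0.273393.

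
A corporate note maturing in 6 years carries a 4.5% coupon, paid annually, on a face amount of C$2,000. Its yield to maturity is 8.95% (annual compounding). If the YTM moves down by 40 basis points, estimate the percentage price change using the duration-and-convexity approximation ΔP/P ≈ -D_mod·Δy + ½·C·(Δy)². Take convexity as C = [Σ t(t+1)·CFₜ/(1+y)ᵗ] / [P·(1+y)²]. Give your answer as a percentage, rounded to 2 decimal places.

With y = 0.0895:
  t   CF        PV=CF/(1+0.0895)^t    t·PV        t(t+1)·PV
  1        90.00        82.6067        82.6067         165.2134
  2        90.00        75.8207       151.6415         454.9245
  3        90.00        69.5922       208.7767         835.1069
  4        90.00        63.8754       255.5016       1,277.5078
  5        90.00        58.6282       293.1408       1,758.8451
  6     2,090.00     1,249.6341     7,497.8048      52,484.6335
  Σ                  1,600.1574     8,489.4721      56,976.2312
P = 1,600.1574; D_Mac = 5.30540 yrs; D_mod = 4.86957 yrs; C = 29.99691.
Duration effect: -4.86957 × (-0.004) = +0.019478
Convexity effect: 0.5 × 29.99691 × (-0.004)² = +0.0002400
ΔP/P ≈ +0.019478 + 0.0002400 = +0.019718 = +1.9718%.

+1.97%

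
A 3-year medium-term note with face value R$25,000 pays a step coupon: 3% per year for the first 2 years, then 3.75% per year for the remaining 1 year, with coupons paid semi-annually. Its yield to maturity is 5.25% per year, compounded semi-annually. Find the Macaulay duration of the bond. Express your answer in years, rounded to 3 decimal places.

Periodic yield y = 0.02625. Discount each cash flow and weight by its period:
  t   CF        PV=CF/(1+0.02625)^t    t·PV
  1       375.00       365.4080       365.4080
  2       375.00       356.0614       712.1229
  3       375.00       346.9539     1,040.8617
  4       375.00       338.0793     1,352.3172
  5       468.75       411.7897     2,058.9483
  6    25,468.75    21,801.6122   130,809.6730
  Σ                 23,619.9045   136,339.3310
Price P = Σ PV = 23,619.9045.
Macaulay duration = Σ(t·PV) / P = 136,339.3310 / 23,619.9045 = 5.77222 half-year periods.
In years: 5.77222 / 2 = 2.88611 years.

2.886 years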